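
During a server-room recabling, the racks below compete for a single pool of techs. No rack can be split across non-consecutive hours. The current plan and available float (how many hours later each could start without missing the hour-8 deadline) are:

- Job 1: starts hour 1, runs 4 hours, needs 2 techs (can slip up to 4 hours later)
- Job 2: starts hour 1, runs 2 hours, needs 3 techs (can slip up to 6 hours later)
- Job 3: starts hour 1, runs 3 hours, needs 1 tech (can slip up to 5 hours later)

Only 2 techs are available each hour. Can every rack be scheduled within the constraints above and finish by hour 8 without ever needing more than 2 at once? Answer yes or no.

no

Total tech-hours = 17; over 8 hours the average is 17/8 > 2, so some hour must exceed 2.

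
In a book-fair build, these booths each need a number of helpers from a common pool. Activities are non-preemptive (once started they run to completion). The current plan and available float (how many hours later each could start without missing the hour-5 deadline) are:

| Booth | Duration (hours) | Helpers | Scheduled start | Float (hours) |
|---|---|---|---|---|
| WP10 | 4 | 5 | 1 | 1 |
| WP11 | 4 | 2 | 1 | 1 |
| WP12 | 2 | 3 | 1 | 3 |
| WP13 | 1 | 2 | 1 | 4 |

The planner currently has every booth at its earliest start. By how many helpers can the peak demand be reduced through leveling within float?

Early-start peak: h1:12  h2:10  h3:7  h4:7  h5:0 ⇒ 12.
Leveled (WP10@1, WP11@1, WP12@1, WP13@3): h1:10  h2:10  h3:9  h4:7  h5:0 ⇒ 10.
Reduction 12 − 10 = 2.

2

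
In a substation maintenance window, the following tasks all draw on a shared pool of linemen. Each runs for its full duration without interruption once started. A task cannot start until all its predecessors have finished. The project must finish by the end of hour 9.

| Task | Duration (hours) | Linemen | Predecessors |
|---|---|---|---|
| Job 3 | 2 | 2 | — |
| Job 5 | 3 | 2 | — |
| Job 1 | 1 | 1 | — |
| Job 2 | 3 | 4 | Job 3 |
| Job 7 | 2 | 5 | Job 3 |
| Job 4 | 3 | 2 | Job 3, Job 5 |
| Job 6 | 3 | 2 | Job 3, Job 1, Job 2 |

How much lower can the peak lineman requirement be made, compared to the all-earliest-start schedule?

Early-start peak: h1:5  h2:4  h3:11  h4:11  h5:6  h6:4  h7:2  h8:2  h9:0 ⇒ 11.
Leveled (Job 3@1, Job 5@1, Job 1@1, Job 2@3, Job 7@6, Job 4@4, Job 6@7): h1:5  h2:4  h3:6  h4:6  h5:6  h6:7  h7:7  h8:2  h9:2 ⇒ 7.
Reduction 11 − 7 = 4.

4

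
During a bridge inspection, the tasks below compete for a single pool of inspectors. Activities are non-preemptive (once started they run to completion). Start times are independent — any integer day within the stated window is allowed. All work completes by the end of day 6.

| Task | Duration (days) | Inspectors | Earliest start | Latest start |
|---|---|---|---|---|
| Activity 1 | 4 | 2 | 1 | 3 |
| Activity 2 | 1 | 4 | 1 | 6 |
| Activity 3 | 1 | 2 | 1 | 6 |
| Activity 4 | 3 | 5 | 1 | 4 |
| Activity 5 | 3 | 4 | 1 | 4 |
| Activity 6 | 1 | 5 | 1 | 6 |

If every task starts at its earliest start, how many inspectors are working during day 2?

11

At early start, day 2 has: Activity 1, Activity 4, Activity 5.
Demand: 2 + 5 + 4 = 11.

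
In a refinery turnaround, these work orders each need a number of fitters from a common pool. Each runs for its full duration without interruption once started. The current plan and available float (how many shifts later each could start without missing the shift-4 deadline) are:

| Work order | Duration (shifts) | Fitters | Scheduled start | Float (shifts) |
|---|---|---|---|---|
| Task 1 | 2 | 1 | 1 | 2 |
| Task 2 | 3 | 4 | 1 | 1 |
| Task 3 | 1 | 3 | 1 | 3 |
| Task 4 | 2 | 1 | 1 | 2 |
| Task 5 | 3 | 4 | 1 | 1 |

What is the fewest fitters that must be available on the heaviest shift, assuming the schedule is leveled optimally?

9

Early-start (Task 1@1, Task 2@1, Task 3@1, Task 4@1, Task 5@1) gives peak 13: s1:13  s2:10  s3:8  s4:0.
Shift Task 4→3, Task 5→2.
Schedule Task 1@1, Task 2@1, Task 3@1, Task 4@3, Task 5@2: s1:8  s2:9  s3:9  s4:5 — peak 9.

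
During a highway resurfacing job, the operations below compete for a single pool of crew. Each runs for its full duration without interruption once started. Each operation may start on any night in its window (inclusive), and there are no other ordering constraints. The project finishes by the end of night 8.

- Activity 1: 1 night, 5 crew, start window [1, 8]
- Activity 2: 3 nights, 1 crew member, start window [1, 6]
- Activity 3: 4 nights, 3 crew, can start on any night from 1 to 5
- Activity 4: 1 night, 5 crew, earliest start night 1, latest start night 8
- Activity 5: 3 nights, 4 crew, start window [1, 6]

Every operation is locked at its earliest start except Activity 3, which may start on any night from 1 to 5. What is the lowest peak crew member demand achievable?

Activity 3@1: n1:18  n2:8  n3:8  n4:3  n5:0  n6:0  n7:0  n8:0 → peak 18
Activity 3@2: n1:15  n2:8  n3:8  n4:3  n5:3  n6:0  n7:0  n8:0 → peak 15
Activity 3@3: n1:15  n2:5  n3:8  n4:3  n5:3  n6:3  n7:0  n8:0 → peak 15
Activity 3@4: n1:15  n2:5  n3:5  n4:3  n5:3  n6:3  n7:3  n8:0 → peak 15
Activity 3@5: n1:15  n2:5  n3:5  n4:0  n5:3  n6:3  n7:3  n8:3 → peak 15
Best is Activity 3@2, peak 15.

15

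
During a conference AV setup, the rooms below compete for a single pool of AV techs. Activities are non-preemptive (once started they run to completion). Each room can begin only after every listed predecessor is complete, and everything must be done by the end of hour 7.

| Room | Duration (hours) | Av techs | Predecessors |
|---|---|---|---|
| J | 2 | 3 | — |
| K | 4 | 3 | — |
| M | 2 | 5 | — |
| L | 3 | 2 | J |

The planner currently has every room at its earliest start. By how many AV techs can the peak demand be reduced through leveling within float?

Early-start peak: h1:11  h2:11  h3:5  h4:5  h5:2  h6:0  h7:0 ⇒ 11.
Leveled (J@1, K@1, M@6, L@3): h1:6  h2:6  h3:5  h4:5  h5:2  h6:5  h7:5 ⇒ 6.
Reduction 11 − 6 = 5.

5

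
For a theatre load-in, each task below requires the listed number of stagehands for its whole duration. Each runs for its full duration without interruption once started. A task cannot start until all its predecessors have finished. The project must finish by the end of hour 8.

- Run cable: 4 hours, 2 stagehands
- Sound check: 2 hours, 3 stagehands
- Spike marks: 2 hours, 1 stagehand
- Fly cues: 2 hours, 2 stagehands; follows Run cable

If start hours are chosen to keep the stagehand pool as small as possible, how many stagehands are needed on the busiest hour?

Early-start (Run cable@1, Sound check@1, Spike marks@1, Fly cues@5) gives peak 6: h1:6  h2:6  h3:2  h4:2  h5:2  h6:2  h7:0  h8:0.
Shift Sound check→5, Fly cues→7.
Schedule Run cable@1, Sound check@5, Spike marks@1, Fly cues@7: h1:3  h2:3  h3:2  h4:2  h5:3  h6:3  h7:2  h8:2 — peak 3.
Total stagehand-hours = 20 over 8 hours ⇒ peak ≥ ⌈20/8⌉ = 3, so 3 is optimal.

3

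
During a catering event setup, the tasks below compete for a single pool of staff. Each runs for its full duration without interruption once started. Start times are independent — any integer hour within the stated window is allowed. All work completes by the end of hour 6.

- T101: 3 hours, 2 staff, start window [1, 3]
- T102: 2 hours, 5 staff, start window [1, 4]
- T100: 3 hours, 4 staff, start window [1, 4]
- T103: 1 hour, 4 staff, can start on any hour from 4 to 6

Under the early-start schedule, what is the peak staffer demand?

Early-start schedule: T101@1, T102@1, T100@1, T103@4.
Load per hour: hour 1: 11, hour 2: 11, hour 3: 6, hour 4: 4, hour 5: 0, hour 6: 0.
Peak is 11.

11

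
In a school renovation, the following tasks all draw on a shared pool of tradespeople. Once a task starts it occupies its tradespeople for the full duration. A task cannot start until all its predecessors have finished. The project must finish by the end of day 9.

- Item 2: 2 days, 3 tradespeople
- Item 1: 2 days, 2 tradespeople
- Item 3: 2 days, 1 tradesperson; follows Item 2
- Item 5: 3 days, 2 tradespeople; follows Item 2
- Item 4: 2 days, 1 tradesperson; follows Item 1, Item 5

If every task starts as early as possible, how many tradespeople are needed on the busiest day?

5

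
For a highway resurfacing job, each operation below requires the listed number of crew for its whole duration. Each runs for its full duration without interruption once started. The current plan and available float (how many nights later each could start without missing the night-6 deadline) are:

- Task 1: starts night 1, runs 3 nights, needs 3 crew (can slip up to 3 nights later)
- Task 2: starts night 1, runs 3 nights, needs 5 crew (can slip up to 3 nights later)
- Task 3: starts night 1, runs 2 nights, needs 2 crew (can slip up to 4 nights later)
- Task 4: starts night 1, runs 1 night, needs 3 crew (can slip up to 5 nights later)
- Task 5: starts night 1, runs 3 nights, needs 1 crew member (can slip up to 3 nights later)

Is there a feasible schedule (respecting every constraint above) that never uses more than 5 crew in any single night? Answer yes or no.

no

Total crew member-nights = 34; over 6 nights the average is 34/6 > 5, so some night must exceed 5.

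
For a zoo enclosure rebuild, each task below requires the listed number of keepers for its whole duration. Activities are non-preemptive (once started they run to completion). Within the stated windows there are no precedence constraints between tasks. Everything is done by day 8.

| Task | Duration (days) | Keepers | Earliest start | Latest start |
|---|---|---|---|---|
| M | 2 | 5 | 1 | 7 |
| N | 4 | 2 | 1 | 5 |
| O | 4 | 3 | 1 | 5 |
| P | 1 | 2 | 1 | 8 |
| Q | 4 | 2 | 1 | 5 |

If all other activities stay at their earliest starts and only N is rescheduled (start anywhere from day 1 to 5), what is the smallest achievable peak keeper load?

12

N@1: d1:14  d2:12  d3:7  d4:7  d5:0  d6:0  d7:0  d8:0 → peak 14
N@2: d1:12  d2:12  d3:7  d4:7  d5:2  d6:0  d7:0  d8:0 → peak 12
N@3: d1:12  d2:10  d3:7  d4:7  d5:2  d6:2  d7:0  d8:0 → peak 12
N@4: d1:12  d2:10  d3:5  d4:7  d5:2  d6:2  d7:2  d8:0 → peak 12
N@5: d1:12  d2:10  d3:5  d4:5  d5:2  d6:2  d7:2  d8:2 → peak 12
Best is N@2, peak 12.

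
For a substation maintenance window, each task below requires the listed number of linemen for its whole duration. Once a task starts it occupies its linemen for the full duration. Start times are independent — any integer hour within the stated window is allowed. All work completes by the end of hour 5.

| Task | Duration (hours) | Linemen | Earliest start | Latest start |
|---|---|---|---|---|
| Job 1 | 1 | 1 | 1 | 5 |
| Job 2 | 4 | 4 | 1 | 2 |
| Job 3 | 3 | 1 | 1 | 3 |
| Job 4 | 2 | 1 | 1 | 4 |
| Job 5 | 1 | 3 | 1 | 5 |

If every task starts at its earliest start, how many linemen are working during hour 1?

At early start, hour 1 has: Job 1, Job 2, Job 3, Job 4, Job 5.
Demand: 1 + 4 + 1 + 1 + 3 = 10.

10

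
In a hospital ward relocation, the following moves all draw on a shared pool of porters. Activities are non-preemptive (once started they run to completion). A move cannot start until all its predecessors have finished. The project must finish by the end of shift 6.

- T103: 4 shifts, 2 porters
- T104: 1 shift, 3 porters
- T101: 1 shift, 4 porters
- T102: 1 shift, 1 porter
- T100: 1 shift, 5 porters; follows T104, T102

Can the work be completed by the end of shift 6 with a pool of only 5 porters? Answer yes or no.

Schedule T103@1, T104@1, T101@5, T102@2, T100@6: s1:5  s2:3  s3:2  s4:2  s5:4  s6:5 — peak 5 ≤ 5.

yes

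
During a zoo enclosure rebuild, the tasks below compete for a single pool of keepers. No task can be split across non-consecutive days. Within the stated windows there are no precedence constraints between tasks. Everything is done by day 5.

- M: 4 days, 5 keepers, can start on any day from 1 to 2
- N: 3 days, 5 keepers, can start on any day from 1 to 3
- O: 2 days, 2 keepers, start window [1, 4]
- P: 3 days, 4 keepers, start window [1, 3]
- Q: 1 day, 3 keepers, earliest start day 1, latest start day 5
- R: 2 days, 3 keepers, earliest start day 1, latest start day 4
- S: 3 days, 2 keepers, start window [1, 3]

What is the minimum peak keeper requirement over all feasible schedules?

Early-start (M@1, N@1, O@1, P@1, Q@1, R@1, S@1) gives peak 24: d1:24  d2:21  d3:16  d4:5  d5:0.
Shift Q→4, R→4, S→3.
Schedule M@1, N@1, O@1, P@1, Q@4, R@4, S@3: d1:16  d2:16  d3:16  d4:13  d5:5 — peak 16.

16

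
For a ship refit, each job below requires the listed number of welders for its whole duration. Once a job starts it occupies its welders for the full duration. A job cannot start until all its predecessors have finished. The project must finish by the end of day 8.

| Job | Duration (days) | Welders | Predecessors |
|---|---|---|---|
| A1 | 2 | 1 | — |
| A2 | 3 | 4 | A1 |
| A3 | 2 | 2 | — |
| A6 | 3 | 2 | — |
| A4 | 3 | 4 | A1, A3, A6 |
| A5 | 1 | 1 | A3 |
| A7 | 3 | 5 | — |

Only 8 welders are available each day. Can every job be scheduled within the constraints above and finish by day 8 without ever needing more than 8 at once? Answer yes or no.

Schedule A1@1, A2@4, A3@1, A6@3, A4@6, A5@3, A7@1: d1:8  d2:8  d3:8  d4:6  d5:6  d6:8  d7:4  d8:4 — peak 8 ≤ 8.

yes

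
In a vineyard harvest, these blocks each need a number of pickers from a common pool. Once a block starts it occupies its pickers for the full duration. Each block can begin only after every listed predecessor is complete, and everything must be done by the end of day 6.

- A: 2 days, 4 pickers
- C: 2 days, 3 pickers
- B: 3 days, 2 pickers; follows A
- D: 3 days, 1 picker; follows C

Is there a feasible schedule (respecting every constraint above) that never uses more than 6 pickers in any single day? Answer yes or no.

The minimum achievable peak is 7; 6 < 7, so no feasible schedule stays within the cap.

no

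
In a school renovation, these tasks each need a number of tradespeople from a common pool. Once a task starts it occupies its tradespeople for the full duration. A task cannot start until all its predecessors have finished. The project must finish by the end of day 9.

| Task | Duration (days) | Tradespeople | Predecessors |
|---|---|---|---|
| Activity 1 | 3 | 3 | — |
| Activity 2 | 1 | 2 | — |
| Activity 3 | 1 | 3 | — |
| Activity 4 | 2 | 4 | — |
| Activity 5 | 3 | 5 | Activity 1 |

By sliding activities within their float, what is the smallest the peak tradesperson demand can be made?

5

Early-start (Activity 1@1, Activity 2@1, Activity 3@1, Activity 4@1, Activity 5@4) gives peak 12: d1:12  d2:7  d3:3  d4:5  d5:5  d6:5  d7:0  d8:0  d9:0.
Shift Activity 3→4, Activity 4→5, Activity 5→7.
Schedule Activity 1@1, Activity 2@1, Activity 3@4, Activity 4@5, Activity 5@7: d1:5  d2:3  d3:3  d4:3  d5:4  d6:4  d7:5  d8:5  d9:5 — peak 5.
Total tradesperson-days = 37 over 9 days ⇒ peak ≥ ⌈37/9⌉ = 5, so 5 is optimal.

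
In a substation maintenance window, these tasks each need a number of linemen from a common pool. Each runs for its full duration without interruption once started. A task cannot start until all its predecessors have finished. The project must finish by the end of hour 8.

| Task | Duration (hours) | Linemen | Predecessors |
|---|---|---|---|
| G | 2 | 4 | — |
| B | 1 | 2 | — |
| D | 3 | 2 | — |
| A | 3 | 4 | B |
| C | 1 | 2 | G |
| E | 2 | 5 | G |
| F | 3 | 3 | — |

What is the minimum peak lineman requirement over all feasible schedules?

7

Early-start (G@1, B@1, D@1, A@2, C@3, E@3, F@1) gives peak 16: h1:11  h2:13  h3:16  h4:9  h5:0  h6:0  h7:0  h8:0.
Shift D→2, A→5, C→5, F→6.
Schedule G@1, B@1, D@2, A@5, C@5, E@3, F@6: h1:6  h2:6  h3:7  h4:7  h5:6  h6:7  h7:7  h8:3 — peak 7.
Total lineman-hours = 49 over 8 hours ⇒ peak ≥ ⌈49/8⌉ = 7, so 7 is optimal.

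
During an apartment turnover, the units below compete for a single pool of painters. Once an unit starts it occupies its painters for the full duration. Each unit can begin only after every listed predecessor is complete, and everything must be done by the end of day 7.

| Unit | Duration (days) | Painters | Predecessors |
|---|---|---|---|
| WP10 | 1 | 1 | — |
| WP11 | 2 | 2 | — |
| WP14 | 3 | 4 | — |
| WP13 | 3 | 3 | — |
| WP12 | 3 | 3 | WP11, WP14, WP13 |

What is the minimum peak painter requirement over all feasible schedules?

9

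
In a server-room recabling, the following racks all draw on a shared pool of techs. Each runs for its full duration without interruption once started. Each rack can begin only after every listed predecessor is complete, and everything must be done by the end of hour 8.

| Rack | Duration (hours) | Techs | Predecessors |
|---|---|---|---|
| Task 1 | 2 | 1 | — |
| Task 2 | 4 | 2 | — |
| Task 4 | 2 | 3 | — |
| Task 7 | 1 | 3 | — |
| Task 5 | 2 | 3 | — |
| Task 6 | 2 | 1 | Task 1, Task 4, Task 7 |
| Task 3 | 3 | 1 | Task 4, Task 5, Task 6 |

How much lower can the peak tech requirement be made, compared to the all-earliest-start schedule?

6

Early-start peak: h1:12  h2:9  h3:3  h4:3  h5:1  h6:1  h7:1  h8:0 ⇒ 12.
Leveled (Task 1@1, Task 2@1, Task 4@1, Task 7@3, Task 5@4, Task 6@4, Task 3@6): h1:6  h2:6  h3:5  h4:6  h5:4  h6:1  h7:1  h8:1 ⇒ 6.
Reduction 12 − 6 = 6.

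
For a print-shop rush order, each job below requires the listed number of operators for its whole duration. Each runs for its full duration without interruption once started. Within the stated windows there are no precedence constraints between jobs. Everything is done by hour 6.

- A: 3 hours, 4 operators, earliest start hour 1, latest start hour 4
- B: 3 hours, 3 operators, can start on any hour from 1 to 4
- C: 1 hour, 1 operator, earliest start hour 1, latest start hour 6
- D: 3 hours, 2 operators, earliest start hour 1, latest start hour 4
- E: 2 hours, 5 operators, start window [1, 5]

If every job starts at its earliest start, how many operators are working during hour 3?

9

At early start, hour 3 has: A, B, D.
Demand: 4 + 3 + 2 = 9.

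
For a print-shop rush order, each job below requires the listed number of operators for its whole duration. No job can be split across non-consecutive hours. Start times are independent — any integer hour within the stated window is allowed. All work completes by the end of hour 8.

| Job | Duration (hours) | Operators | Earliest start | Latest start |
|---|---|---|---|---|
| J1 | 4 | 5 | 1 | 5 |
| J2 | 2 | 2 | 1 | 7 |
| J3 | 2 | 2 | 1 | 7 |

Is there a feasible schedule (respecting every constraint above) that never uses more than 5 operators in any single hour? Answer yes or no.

yes

Schedule J1@1, J2@5, J3@5: h1:5  h2:5  h3:5  h4:5  h5:4  h6:4  h7:0  h8:0 — peak 5 ≤ 5.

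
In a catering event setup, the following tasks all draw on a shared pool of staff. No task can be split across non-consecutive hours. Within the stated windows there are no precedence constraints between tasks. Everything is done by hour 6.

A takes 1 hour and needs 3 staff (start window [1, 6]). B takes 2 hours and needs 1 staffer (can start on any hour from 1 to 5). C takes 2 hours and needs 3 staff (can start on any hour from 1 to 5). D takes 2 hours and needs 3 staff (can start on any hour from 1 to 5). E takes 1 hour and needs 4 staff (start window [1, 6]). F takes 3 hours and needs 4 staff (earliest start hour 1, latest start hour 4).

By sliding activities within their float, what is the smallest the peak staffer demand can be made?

Early-start (A@1, B@1, C@1, D@1, E@1, F@1) gives peak 18: h1:18  h2:11  h3:4  h4:0  h5:0  h6:0.
Shift D→2, E→3, F→4.
Schedule A@1, B@1, C@1, D@2, E@3, F@4: h1:7  h2:7  h3:7  h4:4  h5:4  h6:4 — peak 7.

7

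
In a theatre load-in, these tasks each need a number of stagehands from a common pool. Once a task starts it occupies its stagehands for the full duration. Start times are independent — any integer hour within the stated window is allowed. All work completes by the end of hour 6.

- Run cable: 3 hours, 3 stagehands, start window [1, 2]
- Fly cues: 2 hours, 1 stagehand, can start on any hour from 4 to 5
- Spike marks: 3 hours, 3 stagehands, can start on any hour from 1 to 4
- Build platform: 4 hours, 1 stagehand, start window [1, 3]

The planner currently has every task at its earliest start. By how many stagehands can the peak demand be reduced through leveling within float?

3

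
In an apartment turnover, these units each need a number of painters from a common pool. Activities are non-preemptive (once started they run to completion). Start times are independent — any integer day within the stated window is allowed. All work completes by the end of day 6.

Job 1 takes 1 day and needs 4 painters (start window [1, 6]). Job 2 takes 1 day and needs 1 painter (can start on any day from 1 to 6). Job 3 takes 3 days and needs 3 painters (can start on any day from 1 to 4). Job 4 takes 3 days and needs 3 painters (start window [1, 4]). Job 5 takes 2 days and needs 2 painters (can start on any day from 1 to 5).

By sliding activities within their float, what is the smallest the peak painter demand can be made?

6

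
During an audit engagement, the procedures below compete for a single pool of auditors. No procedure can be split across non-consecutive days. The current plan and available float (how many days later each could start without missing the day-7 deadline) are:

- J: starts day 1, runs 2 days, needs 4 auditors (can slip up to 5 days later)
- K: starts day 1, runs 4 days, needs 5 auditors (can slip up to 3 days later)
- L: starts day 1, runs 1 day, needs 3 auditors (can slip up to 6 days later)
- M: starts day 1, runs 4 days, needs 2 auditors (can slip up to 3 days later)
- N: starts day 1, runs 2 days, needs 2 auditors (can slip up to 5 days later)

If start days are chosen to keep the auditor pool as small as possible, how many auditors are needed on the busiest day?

7

Early-start (J@1, K@1, L@1, M@1, N@1) gives peak 16: d1:16  d2:13  d3:7  d4:7  d5:0  d6:0  d7:0.
Shift K→3, M→2, N→6.
Schedule J@1, K@3, L@1, M@2, N@6: d1:7  d2:6  d3:7  d4:7  d5:7  d6:7  d7:2 — peak 7.
Total auditor-days = 43 over 7 days ⇒ peak ≥ ⌈43/7⌉ = 7, so 7 is optimal.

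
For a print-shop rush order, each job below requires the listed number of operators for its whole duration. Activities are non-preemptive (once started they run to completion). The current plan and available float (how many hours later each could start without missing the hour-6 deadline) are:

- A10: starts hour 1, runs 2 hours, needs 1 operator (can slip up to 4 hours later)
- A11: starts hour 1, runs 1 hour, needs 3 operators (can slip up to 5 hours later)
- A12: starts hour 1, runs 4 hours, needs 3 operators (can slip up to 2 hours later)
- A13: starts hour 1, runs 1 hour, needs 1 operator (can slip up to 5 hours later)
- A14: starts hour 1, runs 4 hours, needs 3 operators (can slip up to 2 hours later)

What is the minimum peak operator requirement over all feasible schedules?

Early-start (A10@1, A11@1, A12@1, A13@1, A14@1) gives peak 11: h1:11  h2:7  h3:6  h4:6  h5:0  h6:0.
Shift A12→2, A14→3.
Schedule A10@1, A11@1, A12@2, A13@1, A14@3: h1:5  h2:4  h3:6  h4:6  h5:6  h6:3 — peak 6.

6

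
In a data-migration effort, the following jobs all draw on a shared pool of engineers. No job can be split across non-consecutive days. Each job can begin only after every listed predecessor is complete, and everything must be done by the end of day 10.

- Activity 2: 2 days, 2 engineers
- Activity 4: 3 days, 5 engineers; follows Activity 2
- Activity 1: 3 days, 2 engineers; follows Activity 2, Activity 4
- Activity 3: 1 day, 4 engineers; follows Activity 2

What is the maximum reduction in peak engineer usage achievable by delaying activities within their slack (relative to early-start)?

4

Early-start peak: d1:2  d2:2  d3:9  d4:5  d5:5  d6:2  d7:2  d8:2  d9:0  d10:0 ⇒ 9.
Leveled (Activity 2@1, Activity 4@3, Activity 1@6, Activity 3@9): d1:2  d2:2  d3:5  d4:5  d5:5  d6:2  d7:2  d8:2  d9:4  d10:0 ⇒ 5.
Reduction 9 − 5 = 4.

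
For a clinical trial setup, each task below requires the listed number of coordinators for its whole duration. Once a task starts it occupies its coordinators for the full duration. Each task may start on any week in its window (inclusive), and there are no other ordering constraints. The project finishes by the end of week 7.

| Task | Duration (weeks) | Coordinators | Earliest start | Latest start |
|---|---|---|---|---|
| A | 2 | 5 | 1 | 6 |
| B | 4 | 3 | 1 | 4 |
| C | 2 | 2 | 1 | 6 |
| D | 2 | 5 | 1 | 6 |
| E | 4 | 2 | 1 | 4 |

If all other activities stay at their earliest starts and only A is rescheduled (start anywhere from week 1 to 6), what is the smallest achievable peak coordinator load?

12

A@1: w1:17  w2:17  w3:5  w4:5  w5:0  w6:0  w7:0 → peak 17
A@2: w1:12  w2:17  w3:10  w4:5  w5:0  w6:0  w7:0 → peak 17
A@3: w1:12  w2:12  w3:10  w4:10  w5:0  w6:0  w7:0 → peak 12
A@4: w1:12  w2:12  w3:5  w4:10  w5:5  w6:0  w7:0 → peak 12
A@5: w1:12  w2:12  w3:5  w4:5  w5:5  w6:5  w7:0 → peak 12
A@6: w1:12  w2:12  w3:5  w4:5  w5:0  w6:5  w7:5 → peak 12
Best is A@3, peak 12.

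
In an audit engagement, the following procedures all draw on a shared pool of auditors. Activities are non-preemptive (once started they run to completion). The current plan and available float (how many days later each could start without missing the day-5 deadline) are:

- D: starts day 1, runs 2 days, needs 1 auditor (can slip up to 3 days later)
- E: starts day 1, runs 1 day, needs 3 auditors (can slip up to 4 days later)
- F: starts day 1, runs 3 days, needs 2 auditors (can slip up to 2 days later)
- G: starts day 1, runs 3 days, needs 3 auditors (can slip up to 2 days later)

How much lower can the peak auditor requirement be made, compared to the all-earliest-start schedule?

4

Early-start peak: d1:9  d2:6  d3:5  d4:0  d5:0 ⇒ 9.
Leveled (D@1, E@1, F@2, G@3): d1:4  d2:3  d3:5  d4:5  d5:3 ⇒ 5.
Reduction 9 − 5 = 4.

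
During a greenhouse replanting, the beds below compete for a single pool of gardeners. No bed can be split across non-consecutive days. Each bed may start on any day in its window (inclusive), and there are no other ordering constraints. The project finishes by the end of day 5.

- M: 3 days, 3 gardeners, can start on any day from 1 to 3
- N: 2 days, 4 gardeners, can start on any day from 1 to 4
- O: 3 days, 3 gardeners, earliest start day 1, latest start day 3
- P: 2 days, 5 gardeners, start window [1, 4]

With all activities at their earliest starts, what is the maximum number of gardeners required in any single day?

Early-start schedule: M@1, N@1, O@1, P@1.
Load per day: day 1: 15, day 2: 15, day 3: 6, day 4: 0, day 5: 0.
Peak is 15.

15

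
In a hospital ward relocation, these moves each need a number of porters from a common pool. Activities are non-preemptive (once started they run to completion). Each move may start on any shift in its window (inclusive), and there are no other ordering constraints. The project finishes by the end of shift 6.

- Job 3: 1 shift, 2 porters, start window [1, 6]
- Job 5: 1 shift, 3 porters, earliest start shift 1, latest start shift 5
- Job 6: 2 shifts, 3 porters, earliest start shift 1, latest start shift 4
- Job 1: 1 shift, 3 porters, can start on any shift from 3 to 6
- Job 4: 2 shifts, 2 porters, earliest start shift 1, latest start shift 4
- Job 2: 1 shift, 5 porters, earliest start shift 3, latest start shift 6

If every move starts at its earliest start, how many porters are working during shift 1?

At early start, shift 1 has: Job 3, Job 5, Job 6, Job 4.
Demand: 2 + 3 + 3 + 2 = 10.

10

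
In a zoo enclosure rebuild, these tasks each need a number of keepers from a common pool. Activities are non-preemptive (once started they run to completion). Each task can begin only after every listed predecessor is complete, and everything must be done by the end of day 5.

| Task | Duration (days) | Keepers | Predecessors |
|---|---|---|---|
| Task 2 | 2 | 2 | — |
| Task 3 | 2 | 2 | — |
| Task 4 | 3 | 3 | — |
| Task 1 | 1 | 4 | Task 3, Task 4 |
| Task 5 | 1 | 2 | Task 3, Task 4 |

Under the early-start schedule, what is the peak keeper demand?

7

Early-start schedule: Task 2@1, Task 3@1, Task 4@1, Task 1@4, Task 5@4.
Load per day: day 1: 7, day 2: 7, day 3: 3, day 4: 6, day 5: 0.
Peak is 7.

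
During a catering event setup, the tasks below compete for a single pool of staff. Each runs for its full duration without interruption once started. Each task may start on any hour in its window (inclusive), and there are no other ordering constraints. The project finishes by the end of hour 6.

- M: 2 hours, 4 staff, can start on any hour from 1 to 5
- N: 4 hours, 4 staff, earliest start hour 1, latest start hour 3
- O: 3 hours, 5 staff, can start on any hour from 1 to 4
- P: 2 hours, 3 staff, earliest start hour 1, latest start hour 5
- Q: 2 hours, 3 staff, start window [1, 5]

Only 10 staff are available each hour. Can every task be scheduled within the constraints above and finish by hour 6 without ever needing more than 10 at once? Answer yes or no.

Schedule M@1, N@3, O@1, P@4, Q@4: h1:9  h2:9  h3:9  h4:10  h5:10  h6:4 — peak 10 ≤ 10.

yes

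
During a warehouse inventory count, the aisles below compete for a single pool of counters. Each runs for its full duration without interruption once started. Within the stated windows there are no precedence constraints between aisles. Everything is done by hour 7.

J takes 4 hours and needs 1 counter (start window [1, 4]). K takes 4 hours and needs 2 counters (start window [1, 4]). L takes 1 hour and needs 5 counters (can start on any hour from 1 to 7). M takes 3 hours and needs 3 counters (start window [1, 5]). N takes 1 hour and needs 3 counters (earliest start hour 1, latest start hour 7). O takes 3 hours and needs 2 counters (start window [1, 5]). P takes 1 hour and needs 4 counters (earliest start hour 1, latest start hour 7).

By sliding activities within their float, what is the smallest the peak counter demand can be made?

6

Early-start (J@1, K@1, L@1, M@1, N@1, O@1, P@1) gives peak 20: h1:20  h2:8  h3:8  h4:3  h5:0  h6:0  h7:0.
Shift L→7, N→5, O→4, P→6.
Schedule J@1, K@1, L@7, M@1, N@5, O@4, P@6: h1:6  h2:6  h3:6  h4:5  h5:5  h6:6  h7:5 — peak 6.
Total counter-hours = 39 over 7 hours ⇒ peak ≥ ⌈39/7⌉ = 6, so 6 is optimal.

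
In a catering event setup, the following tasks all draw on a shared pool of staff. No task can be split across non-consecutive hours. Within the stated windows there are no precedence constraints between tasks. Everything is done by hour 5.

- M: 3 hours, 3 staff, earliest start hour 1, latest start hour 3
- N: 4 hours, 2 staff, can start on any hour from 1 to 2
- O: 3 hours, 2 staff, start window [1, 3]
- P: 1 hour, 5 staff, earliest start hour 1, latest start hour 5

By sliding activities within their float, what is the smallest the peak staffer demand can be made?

7

Early-start (M@1, N@1, O@1, P@1) gives peak 12: h1:12  h2:7  h3:7  h4:2  h5:0.
Shift P→4.
Schedule M@1, N@1, O@1, P@4: h1:7  h2:7  h3:7  h4:7  h5:0 — peak 7.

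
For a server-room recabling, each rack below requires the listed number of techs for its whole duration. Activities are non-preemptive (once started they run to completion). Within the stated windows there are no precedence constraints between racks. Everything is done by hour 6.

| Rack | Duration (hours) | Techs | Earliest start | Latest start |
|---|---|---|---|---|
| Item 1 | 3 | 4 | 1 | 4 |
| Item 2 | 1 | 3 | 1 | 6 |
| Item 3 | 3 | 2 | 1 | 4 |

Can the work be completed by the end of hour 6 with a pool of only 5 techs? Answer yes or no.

yes

Schedule Item 1@1, Item 2@4, Item 3@4: h1:4  h2:4  h3:4  h4:5  h5:2  h6:2 — peak 5 ≤ 5.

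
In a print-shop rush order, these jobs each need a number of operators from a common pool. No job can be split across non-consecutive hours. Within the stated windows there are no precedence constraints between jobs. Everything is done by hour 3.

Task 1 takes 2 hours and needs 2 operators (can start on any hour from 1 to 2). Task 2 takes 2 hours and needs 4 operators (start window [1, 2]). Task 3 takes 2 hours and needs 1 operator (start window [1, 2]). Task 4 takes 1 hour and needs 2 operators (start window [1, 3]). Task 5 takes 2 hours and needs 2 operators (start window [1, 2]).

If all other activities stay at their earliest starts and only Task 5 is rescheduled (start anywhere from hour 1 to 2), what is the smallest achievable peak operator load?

Task 5@1: h1:11  h2:9  h3:0 → peak 11
Task 5@2: h1:9  h2:9  h3:2 → peak 9
Best is Task 5@2, peak 9.

9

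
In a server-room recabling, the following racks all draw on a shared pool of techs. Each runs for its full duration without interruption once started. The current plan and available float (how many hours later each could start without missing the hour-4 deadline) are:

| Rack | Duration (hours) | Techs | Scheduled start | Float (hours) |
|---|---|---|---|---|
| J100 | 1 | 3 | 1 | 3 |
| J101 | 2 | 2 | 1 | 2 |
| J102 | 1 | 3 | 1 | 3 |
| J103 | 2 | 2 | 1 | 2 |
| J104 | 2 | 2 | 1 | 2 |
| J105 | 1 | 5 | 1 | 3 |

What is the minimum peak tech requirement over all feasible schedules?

6

Early-start (J100@1, J101@1, J102@1, J103@1, J104@1, J105@1) gives peak 17: h1:17  h2:6  h3:0  h4:0.
Shift J101→2, J103→2, J104→2, J105→4.
Schedule J100@1, J101@2, J102@1, J103@2, J104@2, J105@4: h1:6  h2:6  h3:6  h4:5 — peak 6.
Total tech-hours = 23 over 4 hours ⇒ peak ≥ ⌈23/4⌉ = 6, so 6 is optimal.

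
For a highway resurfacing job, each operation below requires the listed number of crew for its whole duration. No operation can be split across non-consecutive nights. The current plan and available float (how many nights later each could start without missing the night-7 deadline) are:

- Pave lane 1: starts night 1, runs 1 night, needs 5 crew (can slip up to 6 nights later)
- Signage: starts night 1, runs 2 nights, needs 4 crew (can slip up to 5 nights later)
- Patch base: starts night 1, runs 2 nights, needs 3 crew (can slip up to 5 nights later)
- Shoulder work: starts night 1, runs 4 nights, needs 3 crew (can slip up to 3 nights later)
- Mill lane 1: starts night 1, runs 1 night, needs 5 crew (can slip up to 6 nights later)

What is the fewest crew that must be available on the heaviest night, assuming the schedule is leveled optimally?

7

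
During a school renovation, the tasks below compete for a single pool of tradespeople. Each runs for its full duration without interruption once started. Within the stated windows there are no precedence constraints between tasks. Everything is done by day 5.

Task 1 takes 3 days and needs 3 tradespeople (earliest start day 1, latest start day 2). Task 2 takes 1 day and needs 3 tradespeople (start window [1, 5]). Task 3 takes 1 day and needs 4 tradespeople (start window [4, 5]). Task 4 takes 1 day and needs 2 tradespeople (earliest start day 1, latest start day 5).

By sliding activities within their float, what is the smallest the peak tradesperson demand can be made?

5

Early-start (Task 1@1, Task 2@1, Task 3@4, Task 4@1) gives peak 8: d1:8  d2:3  d3:3  d4:4  d5:0.
Shift Task 2→4, Task 3→5.
Schedule Task 1@1, Task 2@4, Task 3@5, Task 4@1: d1:5  d2:3  d3:3  d4:3  d5:4 — peak 5.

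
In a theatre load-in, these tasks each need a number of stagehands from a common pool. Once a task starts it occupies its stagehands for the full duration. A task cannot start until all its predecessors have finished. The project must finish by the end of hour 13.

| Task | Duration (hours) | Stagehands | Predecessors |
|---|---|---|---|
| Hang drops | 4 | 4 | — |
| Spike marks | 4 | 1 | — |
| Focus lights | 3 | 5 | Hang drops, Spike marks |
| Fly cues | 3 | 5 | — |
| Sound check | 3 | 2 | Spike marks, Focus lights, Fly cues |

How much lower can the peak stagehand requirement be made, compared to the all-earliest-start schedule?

Early-start peak: h1:10  h2:10  h3:10  h4:5  h5:5  h6:5  h7:5  h8:2  h9:2  h10:2  h11:0  h12:0  h13:0 ⇒ 10.
Leveled (Hang drops@1, Spike marks@1, Focus lights@5, Fly cues@8, Sound check@11): h1:5  h2:5  h3:5  h4:5  h5:5  h6:5  h7:5  h8:5  h9:5  h10:5  h11:2  h12:2  h13:2 ⇒ 5.
Reduction 10 − 5 = 5.

5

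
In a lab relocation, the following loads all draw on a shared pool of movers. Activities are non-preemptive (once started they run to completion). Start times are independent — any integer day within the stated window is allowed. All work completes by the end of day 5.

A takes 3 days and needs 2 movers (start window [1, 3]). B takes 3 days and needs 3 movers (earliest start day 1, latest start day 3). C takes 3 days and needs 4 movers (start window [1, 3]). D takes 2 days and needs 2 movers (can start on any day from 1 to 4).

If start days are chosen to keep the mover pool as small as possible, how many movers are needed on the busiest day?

Early-start (A@1, B@1, C@1, D@1) gives peak 11: d1:11  d2:11  d3:9  d4:0  d5:0.
Shift D→4.
Schedule A@1, B@1, C@1, D@4: d1:9  d2:9  d3:9  d4:2  d5:2 — peak 9.

9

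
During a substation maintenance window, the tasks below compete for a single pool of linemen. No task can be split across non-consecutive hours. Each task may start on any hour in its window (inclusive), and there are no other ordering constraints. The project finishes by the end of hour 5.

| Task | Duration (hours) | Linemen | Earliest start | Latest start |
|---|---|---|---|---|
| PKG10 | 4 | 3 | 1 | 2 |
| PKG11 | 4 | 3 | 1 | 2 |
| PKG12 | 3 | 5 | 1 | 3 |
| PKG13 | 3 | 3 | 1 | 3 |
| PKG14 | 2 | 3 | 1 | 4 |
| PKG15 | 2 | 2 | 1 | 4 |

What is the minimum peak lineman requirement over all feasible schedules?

14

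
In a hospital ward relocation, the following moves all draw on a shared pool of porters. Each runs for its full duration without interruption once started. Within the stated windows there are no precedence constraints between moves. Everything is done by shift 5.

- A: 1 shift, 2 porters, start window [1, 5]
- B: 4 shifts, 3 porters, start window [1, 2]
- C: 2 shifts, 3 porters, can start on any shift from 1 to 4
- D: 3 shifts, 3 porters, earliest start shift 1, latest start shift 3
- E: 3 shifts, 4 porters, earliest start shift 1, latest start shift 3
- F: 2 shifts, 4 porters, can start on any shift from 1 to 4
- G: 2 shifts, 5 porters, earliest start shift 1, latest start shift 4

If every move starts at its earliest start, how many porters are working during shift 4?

At early start, shift 4 has: B.
Demand: 3 = 3.

3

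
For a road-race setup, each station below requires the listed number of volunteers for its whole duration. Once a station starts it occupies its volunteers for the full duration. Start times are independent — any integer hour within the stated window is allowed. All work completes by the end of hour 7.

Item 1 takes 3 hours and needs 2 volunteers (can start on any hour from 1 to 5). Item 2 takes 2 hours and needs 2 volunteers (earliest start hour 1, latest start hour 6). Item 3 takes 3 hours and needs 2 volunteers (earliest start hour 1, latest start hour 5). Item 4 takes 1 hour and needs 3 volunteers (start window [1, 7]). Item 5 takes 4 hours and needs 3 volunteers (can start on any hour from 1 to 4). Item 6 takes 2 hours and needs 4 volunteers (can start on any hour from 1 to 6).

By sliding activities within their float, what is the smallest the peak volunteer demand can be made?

7

Early-start (Item 1@1, Item 2@1, Item 3@1, Item 4@1, Item 5@1, Item 6@1) gives peak 16: h1:16  h2:13  h3:7  h4:3  h5:0  h6:0  h7:0.
Shift Item 4→3, Item 5→4, Item 6→4.
Schedule Item 1@1, Item 2@1, Item 3@1, Item 4@3, Item 5@4, Item 6@4: h1:6  h2:6  h3:7  h4:7  h5:7  h6:3  h7:3 — peak 7.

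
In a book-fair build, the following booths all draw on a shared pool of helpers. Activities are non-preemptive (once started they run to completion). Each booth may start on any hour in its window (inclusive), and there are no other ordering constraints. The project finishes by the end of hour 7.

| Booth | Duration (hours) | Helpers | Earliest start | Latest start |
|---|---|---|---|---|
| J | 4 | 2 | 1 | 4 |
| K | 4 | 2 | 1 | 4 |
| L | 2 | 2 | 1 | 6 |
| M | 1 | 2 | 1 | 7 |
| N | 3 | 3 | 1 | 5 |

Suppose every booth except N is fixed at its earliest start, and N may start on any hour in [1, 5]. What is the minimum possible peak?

8

N@1: h1:11  h2:9  h3:7  h4:4  h5:0  h6:0  h7:0 → peak 11
N@2: h1:8  h2:9  h3:7  h4:7  h5:0  h6:0  h7:0 → peak 9
N@3: h1:8  h2:6  h3:7  h4:7  h5:3  h6:0  h7:0 → peak 8
N@4: h1:8  h2:6  h3:4  h4:7  h5:3  h6:3  h7:0 → peak 8
N@5: h1:8  h2:6  h3:4  h4:4  h5:3  h6:3  h7:3 → peak 8
Best is N@3, peak 8.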